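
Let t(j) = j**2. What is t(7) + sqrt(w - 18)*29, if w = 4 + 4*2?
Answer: 49 + 29*I*sqrt(6) ≈ 49.0 + 71.035*I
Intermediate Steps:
w = 12 (w = 4 + 8 = 12)
t(7) + sqrt(w - 18)*29 = 7**2 + sqrt(12 - 18)*29 = 49 + sqrt(-6)*29 = 49 + (I*sqrt(6))*29 = 49 + 29*I*sqrt(6)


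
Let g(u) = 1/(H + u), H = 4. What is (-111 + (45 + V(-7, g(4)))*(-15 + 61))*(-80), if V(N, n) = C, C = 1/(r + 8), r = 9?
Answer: -2667920/17 ≈ -1.5694e+5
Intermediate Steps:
g(u) = 1/(4 + u)
C = 1/17 (C = 1/(9 + 8) = 1/17 ≈ 0.058824)
V(N, n) = 1/17
(-111 + (45 + V(-7, g(4)))*(-15 + 61))*(-80) = (-111 + (45 + 1/17)*(-15 + 61))*(-80) = (-111 + (766/17)*46)*(-80) = (-111 + 35236/17)*(-80) = (33349/17)*(-80) = -2667920/17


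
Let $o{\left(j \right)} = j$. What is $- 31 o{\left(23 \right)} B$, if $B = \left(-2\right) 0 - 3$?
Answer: $2139$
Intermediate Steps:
$B = -3$ ($B = 0 - 3 = -3$)
$- 31 o{\left(23 \right)} B = \left(-31\right) 23 \left(-3\right) = \left(-713\right) \left(-3\right) = 2139$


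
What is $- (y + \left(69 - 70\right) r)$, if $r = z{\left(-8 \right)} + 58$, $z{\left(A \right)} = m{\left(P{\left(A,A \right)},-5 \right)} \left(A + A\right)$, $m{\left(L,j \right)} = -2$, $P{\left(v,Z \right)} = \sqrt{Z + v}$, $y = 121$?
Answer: $-31$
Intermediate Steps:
$z{\left(A \right)} = - 4 A$ ($z{\left(A \right)} = - 2 \left(A + A\right) = - 2 \cdot 2 A = - 4 A$)
$r = 90$ ($r = \left(-4\right) \left(-8\right) + 58 = 32 + 58 = 90$)
$- (y + \left(69 - 70\right) r) = - (121 + \left(69 - 70\right) 90) = - (121 - 90) = \left(-1\right) 31 = -31$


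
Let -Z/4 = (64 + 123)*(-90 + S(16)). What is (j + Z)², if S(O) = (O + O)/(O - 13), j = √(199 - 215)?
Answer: 31692544432/9 + 1424192*I/3 ≈ 3.5214e+9 + 4.7473e+5*I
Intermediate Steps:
j = 4*I (j = √(-16) = 4*I ≈ 4.0*I)
S(O) = 2*O/(-13 + O) (S(O) = (2*O)/(-13 + O) = 2*O/(-13 + O))
Z = 178024/3 (Z = -4*(64 + 123)*(-90 + 2*16/(-13 + 16)) = -748*(-90 + 2*16/3) = -748*(-90 + 2*16*(⅓)) = -748*(-90 + 32/3) = -748*(-238)/3 = -4*(-44506/3) = 178024/3 ≈ 59341.)
(j + Z)² = (4*I + 178024/3)² = (178024/3 + 4*I)²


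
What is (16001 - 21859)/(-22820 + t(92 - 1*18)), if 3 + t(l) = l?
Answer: 5858/22749 ≈ 0.25751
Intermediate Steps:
t(l) = -3 + l
(16001 - 21859)/(-22820 + t(92 - 1*18)) = (16001 - 21859)/(-22820 + (-3 + (92 - 1*18))) = -5858/(-22820 + (-3 + (92 - 18))) = -5858/(-22820 + (-3 + 74)) = -5858/(-22820 + 71) = -5858/(-22749) = -5858*(-1/22749) = 5858/22749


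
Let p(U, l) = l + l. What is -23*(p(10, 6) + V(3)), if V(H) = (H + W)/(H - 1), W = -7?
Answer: -230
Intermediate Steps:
V(H) = (-7 + H)/(-1 + H) (V(H) = (H - 7)/(H - 1) = (-7 + H)/(-1 + H))
p(U, l) = 2*l
-23*(p(10, 6) + V(3)) = -23*(2*6 + (-7 + 3)/(-1 + 3)) = -23*(12 - 4/2) = -23*(12 + (1/2)*(-4)) = -23*(12 - 2) = -23*10 = -230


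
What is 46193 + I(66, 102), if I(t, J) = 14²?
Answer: 46389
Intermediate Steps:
I(t, J) = 196
46193 + I(66, 102) = 46193 + 196 = 46389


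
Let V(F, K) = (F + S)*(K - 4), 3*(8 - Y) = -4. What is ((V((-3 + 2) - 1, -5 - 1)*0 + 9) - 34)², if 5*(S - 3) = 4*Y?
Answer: 625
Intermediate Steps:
Y = 28/3 (Y = 8 - ⅓*(-4) = 8 + 4/3 = 28/3 ≈ 9.3333)
S = 157/15 (S = 3 + (4*(28/3))/5 = 3 + (⅕)*(112/3) = 3 + 112/15 = 157/15 ≈ 10.467)
V(F, K) = (-4 + K)*(157/15 + F) (V(F, K) = (F + 157/15)*(K - 4) = (157/15 + F)*(-4 + K) = (-4 + K)*(157/15 + F))
((V((-3 + 2) - 1, -5 - 1)*0 + 9) - 34)² = (((-628/15 - 4*((-3 + 2) - 1) + 157*(-5 - 1)/15 + ((-3 + 2) - 1)*(-5 - 1))*0 + 9) - 34)² = (((-628/15 - 4*(-1 - 1) + (157/15)*(-6) + (-1 - 1)*(-6))*0 + 9) - 34)² = (((-628/15 - 4*(-2) - 314/5 - 2*(-6))*0 + 9) - 34)² = (((-628/15 + 8 - 314/5 + 12)*0 + 9) - 34)² = ((-254/3*0 + 9) - 34)² = ((0 + 9) - 34)² = (9 - 34)² = (-25)² = 625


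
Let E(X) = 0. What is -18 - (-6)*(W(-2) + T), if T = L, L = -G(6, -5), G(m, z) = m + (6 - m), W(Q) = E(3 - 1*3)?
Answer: -54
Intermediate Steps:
W(Q) = 0
G(m, z) = 6
L = -6 (L = -1*6 = -6)
T = -6
-18 - (-6)*(W(-2) + T) = -18 - (-6)*(0 - 6) = -18 - (-6)*(-6) = -18 - 3*12 = -18 - 36 = -54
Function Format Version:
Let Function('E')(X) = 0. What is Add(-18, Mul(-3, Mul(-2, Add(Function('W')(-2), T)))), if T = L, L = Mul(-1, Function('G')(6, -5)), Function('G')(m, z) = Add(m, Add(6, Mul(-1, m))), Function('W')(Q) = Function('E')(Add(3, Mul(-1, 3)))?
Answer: -54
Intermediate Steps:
Function('W')(Q) = 0
Function('G')(m, z) = 6
L = -6 (L = Mul(-1, 6) = -6)
T = -6
Add(-18, Mul(-3, Mul(-2, Add(Function('W')(-2), T)))) = Add(-18, Mul(-3, Mul(-2, Add(0, -6)))) = Add(-18, Mul(-3, Mul(-2, -6))) = Add(-18, Mul(-3, 12)) = Add(-18, -36) = -54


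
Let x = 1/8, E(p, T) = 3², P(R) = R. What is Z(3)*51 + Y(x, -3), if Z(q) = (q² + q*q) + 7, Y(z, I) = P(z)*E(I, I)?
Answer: 10209/8 ≈ 1276.1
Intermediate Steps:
E(p, T) = 9
x = ⅛ ≈ 0.12500
Y(z, I) = 9*z (Y(z, I) = z*9 = 9*z)
Z(q) = 7 + 2*q² (Z(q) = (q² + q²) + 7 = 2*q² + 7 = 7 + 2*q²)
Z(3)*51 + Y(x, -3) = (7 + 2*3²)*51 + 9*(⅛) = (7 + 2*9)*51 + 9/8 = (7 + 18)*51 + 9/8 = 25*51 + 9/8 = 1275 + 9/8 = 10209/8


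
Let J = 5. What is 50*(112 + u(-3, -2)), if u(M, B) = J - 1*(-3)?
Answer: 6000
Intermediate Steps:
u(M, B) = 8 (u(M, B) = 5 - 1*(-3) = 5 + 3 = 8)
50*(112 + u(-3, -2)) = 50*(112 + 8) = 50*120 = 6000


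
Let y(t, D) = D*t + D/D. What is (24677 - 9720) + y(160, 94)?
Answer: 29998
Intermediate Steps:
y(t, D) = 1 + D*t (y(t, D) = D*t + 1 = 1 + D*t)
(24677 - 9720) + y(160, 94) = (24677 - 9720) + (1 + 94*160) = 14957 + (1 + 15040) = 14957 + 15041 = 29998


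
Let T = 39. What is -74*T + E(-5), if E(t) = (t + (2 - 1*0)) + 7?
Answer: -2882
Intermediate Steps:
E(t) = 9 + t (E(t) = (t + (2 + 0)) + 7 = (t + 2) + 7 = (2 + t) + 7 = 9 + t)
-74*T + E(-5) = -74*39 + (9 - 5) = -2886 + 4 = -2882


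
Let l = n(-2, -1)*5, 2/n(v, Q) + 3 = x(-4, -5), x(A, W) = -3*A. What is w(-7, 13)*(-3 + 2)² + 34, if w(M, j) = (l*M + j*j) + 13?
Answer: 1874/9 ≈ 208.22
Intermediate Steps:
n(v, Q) = 2/9 (n(v, Q) = 2/(-3 - 3*(-4)) = 2/(-3 + 12) = 2/9)
l = 10/9 (l = (2/9)*5 = 10/9 ≈ 1.1111)
w(M, j) = 13 + j² + 10*M/9 (w(M, j) = (10*M/9 + j*j) + 13 = (10*M/9 + j²) + 13 = (j² + 10*M/9) + 13 = 13 + j² + 10*M/9)
w(-7, 13)*(-3 + 2)² + 34 = (13 + 13² + (10/9)*(-7))*(-3 + 2)² + 34 = (13 + 169 - 70/9)*(-1)² + 34 = (1568/9)*1 + 34 = 1568/9 + 34 = 1874/9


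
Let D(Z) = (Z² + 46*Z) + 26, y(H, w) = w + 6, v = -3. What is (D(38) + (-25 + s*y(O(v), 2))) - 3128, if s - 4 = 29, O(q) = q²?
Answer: 329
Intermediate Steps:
s = 33 (s = 4 + 29 = 33)
y(H, w) = 6 + w
D(Z) = 26 + Z² + 46*Z
(D(38) + (-25 + s*y(O(v), 2))) - 3128 = ((26 + 38² + 46*38) + (-25 + 33*(6 + 2))) - 3128 = ((26 + 1444 + 1748) + (-25 + 33*8)) - 3128 = (3218 + (-25 + 264)) - 3128 = (3218 + 239) - 3128 = 3457 - 3128 = 329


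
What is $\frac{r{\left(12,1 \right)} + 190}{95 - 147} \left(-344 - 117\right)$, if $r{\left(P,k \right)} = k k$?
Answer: $\frac{88051}{52} \approx 1693.3$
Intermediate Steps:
$r{\left(P,k \right)} = k^{2}$
$\frac{r{\left(12,1 \right)} + 190}{95 - 147} \left(-344 - 117\right) = \frac{1^{2} + 190}{95 - 147} \left(-344 - 117\right) = \frac{1 + 190}{-52} \left(-461\right) = 191 \left(- \frac{1}{52}\right) \left(-461\right) = \left(- \frac{191}{52}\right) \left(-461\right) = \frac{88051}{52}$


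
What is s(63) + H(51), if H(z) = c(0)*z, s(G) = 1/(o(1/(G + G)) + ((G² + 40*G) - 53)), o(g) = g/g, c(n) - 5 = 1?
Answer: 1969723/6437 ≈ 306.00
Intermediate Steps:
c(n) = 6 (c(n) = 5 + 1 = 6)
o(g) = 1
s(G) = 1/(-52 + G² + 40*G) (s(G) = 1/(1 + ((G² + 40*G) - 53)) = 1/(1 + (-53 + G² + 40*G)) = 1/(-52 + G² + 40*G))
H(z) = 6*z
s(63) + H(51) = 1/(-52 + 63² + 40*63) + 6*51 = 1/(-52 + 3969 + 2520) + 306 = 1/6437 + 306 = 1969723/6437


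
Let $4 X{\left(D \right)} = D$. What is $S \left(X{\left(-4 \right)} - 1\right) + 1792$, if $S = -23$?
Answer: $1838$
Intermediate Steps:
$X{\left(D \right)} = \frac{D}{4}$
$S \left(X{\left(-4 \right)} - 1\right) + 1792 = - 23 \left(\frac{1}{4} \left(-4\right) - 1\right) + 1792 = - 23 \left(-1 - 1\right) + 1792 = \left(-23\right) \left(-2\right) + 1792 = 46 + 1792 = 1838$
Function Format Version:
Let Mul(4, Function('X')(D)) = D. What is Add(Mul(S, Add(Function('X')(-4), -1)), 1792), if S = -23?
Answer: 1838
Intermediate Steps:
Function('X')(D) = Mul(Rational(1, 4), D)
Add(Mul(S, Add(Function('X')(-4), -1)), 1792) = Add(Mul(-23, Add(Mul(Rational(1, 4), -4), -1)), 1792) = Add(Mul(-23, Add(-1, -1)), 1792) = Add(Mul(-23, -2), 1792) = Add(46, 1792) = 1838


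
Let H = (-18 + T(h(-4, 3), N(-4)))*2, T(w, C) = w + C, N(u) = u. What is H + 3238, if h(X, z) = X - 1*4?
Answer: 3178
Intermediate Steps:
h(X, z) = -4 + X (h(X, z) = X - 4 = -4 + X)
T(w, C) = C + w
H = -60 (H = (-18 + (-4 + (-4 - 4)))*2 = (-18 + (-4 - 8))*2 = (-18 - 12)*2 = -30*2 = -60)
H + 3238 = -60 + 3238 = 3178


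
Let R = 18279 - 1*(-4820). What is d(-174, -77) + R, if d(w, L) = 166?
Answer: 23265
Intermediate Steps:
R = 23099 (R = 18279 + 4820 = 23099)
d(-174, -77) + R = 166 + 23099 = 23265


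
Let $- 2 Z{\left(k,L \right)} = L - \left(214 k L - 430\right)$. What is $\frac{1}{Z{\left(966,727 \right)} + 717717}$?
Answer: $\frac{2}{151722625} \approx 1.3182 \cdot 10^{-8}$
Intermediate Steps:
$Z{\left(k,L \right)} = -215 - \frac{L}{2} + 107 L k$ ($Z{\left(k,L \right)} = - \frac{L - \left(214 k L - 430\right)}{2} = - \frac{L - \left(214 L k - 430\right)}{2} = - \frac{L - \left(-430 + 214 L k\right)}{2} = - \frac{430 + L - 214 L k}{2} = -215 - \frac{L}{2} + 107 L k$)
$\frac{1}{Z{\left(966,727 \right)} + 717717} = \frac{1}{\left(-215 - \frac{727}{2} + 107 \cdot 727 \cdot 966\right) + 717717} = \frac{1}{\left(-215 - \frac{727}{2} + 75144174\right) + 717717} = \frac{1}{\frac{150287191}{2} + 717717} = \frac{1}{\frac{151722625}{2}} = \frac{2}{151722625}$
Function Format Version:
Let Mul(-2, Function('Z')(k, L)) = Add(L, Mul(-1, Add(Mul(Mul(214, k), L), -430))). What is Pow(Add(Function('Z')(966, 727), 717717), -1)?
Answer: Rational(2, 151722625) ≈ 1.3182e-8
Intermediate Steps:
Function('Z')(k, L) = Add(-215, Mul(Rational(-1, 2), L), Mul(107, L, k)) (Function('Z')(k, L) = Mul(Rational(-1, 2), Add(L, Mul(-1, Add(Mul(Mul(214, k), L), -430)))) = Mul(Rational(-1, 2), Add(L, Mul(-1, Add(Mul(214, L, k), -430)))) = Mul(Rational(-1, 2), Add(L, Mul(-1, Add(-430, Mul(214, L, k))))) = Mul(Rational(-1, 2), Add(L, Add(430, Mul(-214, L, k)))) = Mul(Rational(-1, 2), Add(430, L, Mul(-214, L, k))) = Add(-215, Mul(Rational(-1, 2), L), Mul(107, L, k)))
Pow(Add(Function('Z')(966, 727), 717717), -1) = Pow(Add(Add(-215, Mul(Rational(-1, 2), 727), Mul(107, 727, 966)), 717717), -1) = Pow(Add(Add(-215, Rational(-727, 2), 75144174), 717717), -1) = Pow(Add(Rational(150287191, 2), 717717), -1) = Pow(Rational(151722625, 2), -1) = Rational(2, 151722625)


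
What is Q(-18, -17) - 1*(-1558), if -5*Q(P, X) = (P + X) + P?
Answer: 7843/5 ≈ 1568.6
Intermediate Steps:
Q(P, X) = -2*P/5 - X/5 (Q(P, X) = -((P + X) + P)/5 = -(X + 2*P)/5 = -2*P/5 - X/5)
Q(-18, -17) - 1*(-1558) = (-⅖*(-18) - ⅕*(-17)) - 1*(-1558) = (36/5 + 17/5) + 1558 = 53/5 + 1558 = 7843/5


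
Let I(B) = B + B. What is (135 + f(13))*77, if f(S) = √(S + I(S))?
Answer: 10395 + 77*√39 ≈ 10876.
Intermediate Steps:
I(B) = 2*B
f(S) = √3*√S (f(S) = √(S + 2*S) = √(3*S) = √3*√S)
(135 + f(13))*77 = (135 + √3*√13)*77 = (135 + √39)*77 = 10395 + 77*√39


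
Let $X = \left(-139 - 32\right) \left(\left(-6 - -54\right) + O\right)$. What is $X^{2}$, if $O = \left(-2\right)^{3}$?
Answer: $46785600$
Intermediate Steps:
$O = -8$
$X = -6840$ ($X = \left(-139 - 32\right) \left(\left(-6 - -54\right) - 8\right) = - 171 \left(\left(-6 + 54\right) - 8\right) = - 171 \left(48 - 8\right) = \left(-171\right) 40 = -6840$)
$X^{2} = \left(-6840\right)^{2} = 46785600$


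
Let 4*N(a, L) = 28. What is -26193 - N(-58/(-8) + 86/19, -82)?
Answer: -26200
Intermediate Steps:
N(a, L) = 7 (N(a, L) = (¼)*28 = 7)
-26193 - N(-58/(-8) + 86/19, -82) = -26193 - 1*7 = -26193 - 7 = -26200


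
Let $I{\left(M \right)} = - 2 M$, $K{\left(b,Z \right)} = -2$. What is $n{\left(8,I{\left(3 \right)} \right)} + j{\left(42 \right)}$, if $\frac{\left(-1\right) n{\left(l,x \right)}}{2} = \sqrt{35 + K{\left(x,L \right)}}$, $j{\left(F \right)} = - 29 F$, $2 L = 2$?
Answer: $-1218 - 2 \sqrt{33} \approx -1229.5$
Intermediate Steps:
$L = 1$ ($L = \frac{1}{2} \cdot 2 = 1$)
$n{\left(l,x \right)} = - 2 \sqrt{33}$ ($n{\left(l,x \right)} = - 2 \sqrt{35 - 2} = - 2 \sqrt{33}$)
$n{\left(8,I{\left(3 \right)} \right)} + j{\left(42 \right)} = - 2 \sqrt{33} - 1218 = -1218 - 2 \sqrt{33}$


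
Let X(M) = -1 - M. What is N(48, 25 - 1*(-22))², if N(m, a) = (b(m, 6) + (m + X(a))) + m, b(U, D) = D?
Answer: 2916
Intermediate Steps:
N(m, a) = 5 - a + 2*m (N(m, a) = (6 + (m + (-1 - a))) + m = (6 + (-1 + m - a)) + m = (5 + m - a) + m = 5 - a + 2*m)
N(48, 25 - 1*(-22))² = (5 - (25 - 1*(-22)) + 2*48)² = (5 - (25 + 22) + 96)² = (5 - 1*47 + 96)² = (5 - 47 + 96)² = 54² = 2916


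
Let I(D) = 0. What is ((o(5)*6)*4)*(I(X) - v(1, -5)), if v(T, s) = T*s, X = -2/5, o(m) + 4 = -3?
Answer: -840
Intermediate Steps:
o(m) = -7 (o(m) = -4 - 3 = -7)
X = -⅖ (X = -2*⅕ = -⅖ ≈ -0.40000)
((o(5)*6)*4)*(I(X) - v(1, -5)) = (-7*6*4)*(0 - (-5)) = (-42*4)*(0 - 1*(-5)) = -168*(0 + 5) = -168*5 = -840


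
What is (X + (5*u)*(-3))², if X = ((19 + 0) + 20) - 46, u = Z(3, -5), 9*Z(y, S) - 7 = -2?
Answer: 2116/9 ≈ 235.11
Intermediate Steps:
Z(y, S) = 5/9 (Z(y, S) = 7/9 + (⅑)*(-2) = 7/9 - 2/9 = 5/9)
u = 5/9 ≈ 0.55556
X = -7 (X = (19 + 20) - 46 = 39 - 46 = -7)
(X + (5*u)*(-3))² = (-7 + (5*(5/9))*(-3))² = (-7 + (25/9)*(-3))² = (-7 - 25/3)² = (-46/3)² = 2116/9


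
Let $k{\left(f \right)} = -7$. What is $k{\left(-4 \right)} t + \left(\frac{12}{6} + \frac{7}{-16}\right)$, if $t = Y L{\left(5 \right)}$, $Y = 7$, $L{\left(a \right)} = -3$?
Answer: $\frac{2377}{16} \approx 148.56$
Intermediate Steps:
$t = -21$ ($t = 7 \left(-3\right) = -21$)
$k{\left(-4 \right)} t + \left(\frac{12}{6} + \frac{7}{-16}\right) = \left(-7\right) \left(-21\right) + \left(\frac{12}{6} + \frac{7}{-16}\right) = 147 + \left(12 \cdot \frac{1}{6} + 7 \left(- \frac{1}{16}\right)\right) = 147 + \left(2 - \frac{7}{16}\right) = 147 + \frac{25}{16} = \frac{2377}{16}$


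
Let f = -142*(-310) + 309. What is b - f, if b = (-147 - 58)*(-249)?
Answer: 6716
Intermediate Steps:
f = 44329 (f = 44020 + 309 = 44329)
b = 51045 (b = -205*(-249) = 51045)
b - f = 51045 - 1*44329 = 51045 - 44329 = 6716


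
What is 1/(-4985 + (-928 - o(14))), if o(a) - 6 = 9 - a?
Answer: -1/5914 ≈ -0.00016909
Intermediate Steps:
o(a) = 15 - a (o(a) = 6 + (9 - a) = 15 - a)
1/(-4985 + (-928 - o(14))) = 1/(-4985 + (-928 - (15 - 1*14))) = 1/(-4985 + (-928 - (15 - 14))) = 1/(-4985 + (-928 - 1*1)) = 1/(-4985 + (-928 - 1)) = 1/(-4985 - 929) = 1/(-5914) = -1/5914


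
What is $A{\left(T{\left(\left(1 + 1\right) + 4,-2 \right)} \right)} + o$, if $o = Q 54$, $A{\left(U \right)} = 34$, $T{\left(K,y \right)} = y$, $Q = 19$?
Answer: $1060$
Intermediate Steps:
$o = 1026$ ($o = 19 \cdot 54 = 1026$)
$A{\left(T{\left(\left(1 + 1\right) + 4,-2 \right)} \right)} + o = 34 + 1026 = 1060$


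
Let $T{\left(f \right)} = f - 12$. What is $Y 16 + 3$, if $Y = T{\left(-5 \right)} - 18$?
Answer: $-557$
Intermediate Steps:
$T{\left(f \right)} = -12 + f$ ($T{\left(f \right)} = f - 12 = -12 + f$)
$Y = -35$ ($Y = \left(-12 - 5\right) - 18 = -17 - 18 = -35$)
$Y 16 + 3 = \left(-35\right) 16 + 3 = -560 + 3 = -557$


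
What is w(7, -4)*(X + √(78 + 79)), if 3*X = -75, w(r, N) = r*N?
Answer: 700 - 28*√157 ≈ 349.16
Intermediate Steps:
w(r, N) = N*r
X = -25 (X = (⅓)*(-75) = -25)
w(7, -4)*(X + √(78 + 79)) = (-4*7)*(-25 + √(78 + 79)) = -28*(-25 + √157) = 700 - 28*√157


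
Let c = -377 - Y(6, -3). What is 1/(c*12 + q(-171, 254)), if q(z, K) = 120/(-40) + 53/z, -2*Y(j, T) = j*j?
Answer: -171/737234 ≈ -0.00023195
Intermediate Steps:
Y(j, T) = -j²/2 (Y(j, T) = -j*j/2 = -j²/2)
q(z, K) = -3 + 53/z (q(z, K) = 120*(-1/40) + 53/z = -3 + 53/z)
c = -359 (c = -377 - (-1)*6²/2 = -377 - (-1)*36/2 = -377 - 1*(-18) = -377 + 18 = -359)
1/(c*12 + q(-171, 254)) = 1/(-359*12 + (-3 + 53/(-171))) = 1/(-4308 + (-3 + 53*(-1/171))) = 1/(-4308 + (-3 - 53/171)) = 1/(-4308 - 566/171) = 1/(-737234/171) = -171/737234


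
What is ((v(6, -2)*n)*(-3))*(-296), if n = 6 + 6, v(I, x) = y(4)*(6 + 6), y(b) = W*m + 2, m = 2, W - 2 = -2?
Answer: 255744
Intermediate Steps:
W = 0 (W = 2 - 2 = 0)
y(b) = 2 (y(b) = 0*2 + 2 = 0 + 2 = 2)
v(I, x) = 24 (v(I, x) = 2*(6 + 6) = 2*12 = 24)
n = 12
((v(6, -2)*n)*(-3))*(-296) = ((24*12)*(-3))*(-296) = (288*(-3))*(-296) = -864*(-296) = 255744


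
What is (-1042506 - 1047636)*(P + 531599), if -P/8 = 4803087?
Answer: 79201953549774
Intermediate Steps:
P = -38424696 (P = -8*4803087 = -38424696)
(-1042506 - 1047636)*(P + 531599) = (-1042506 - 1047636)*(-38424696 + 531599) = -2090142*(-37893097) = 79201953549774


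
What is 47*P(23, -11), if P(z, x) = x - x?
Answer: 0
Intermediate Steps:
P(z, x) = 0
47*P(23, -11) = 47*0 = 0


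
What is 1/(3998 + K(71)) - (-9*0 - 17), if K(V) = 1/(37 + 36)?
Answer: 4961608/291855 ≈ 17.000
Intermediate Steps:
K(V) = 1/73
1/(3998 + K(71)) - (-9*0 - 17) = 1/(3998 + 1/73) - (-9*0 - 17) = 1/(291855/73) - (0 - 17) = 73/291855 - 1*(-17) = 73/291855 + 17 = 4961608/291855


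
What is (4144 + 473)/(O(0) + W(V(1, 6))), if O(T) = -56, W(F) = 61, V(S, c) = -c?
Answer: 4617/5 ≈ 923.40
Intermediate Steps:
(4144 + 473)/(O(0) + W(V(1, 6))) = (4144 + 473)/(-56 + 61) = 4617/5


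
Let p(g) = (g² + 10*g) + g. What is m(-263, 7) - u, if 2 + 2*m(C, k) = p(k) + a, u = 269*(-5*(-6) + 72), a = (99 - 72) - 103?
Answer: -27414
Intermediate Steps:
p(g) = g² + 11*g
a = -76 (a = 27 - 103 = -76)
u = 27438 (u = 269*(30 + 72) = 269*102 = 27438)
m(C, k) = -39 + k*(11 + k)/2 (m(C, k) = -1 + (k*(11 + k) - 76)/2 = -1 + (-76 + k*(11 + k))/2 = -1 + (-38 + k*(11 + k)/2) = -39 + k*(11 + k)/2)
m(-263, 7) - u = (-39 + (½)*7*(11 + 7)) - 1*27438 = (-39 + (½)*7*18) - 27438 = (-39 + 63) - 27438 = 24 - 27438 = -27414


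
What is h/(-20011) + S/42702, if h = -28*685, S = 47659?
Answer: 1772728609/854509722 ≈ 2.0746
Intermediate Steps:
h = -19180
h/(-20011) + S/42702 = -19180/(-20011) + 47659/42702 = -19180*(-1/20011) + 47659*(1/42702) = 19180/20011 + 47659/42702 = 1772728609/854509722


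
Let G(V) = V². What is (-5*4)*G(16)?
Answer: -5120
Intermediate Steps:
(-5*4)*G(16) = -5*4*16² = -20*256 = -5120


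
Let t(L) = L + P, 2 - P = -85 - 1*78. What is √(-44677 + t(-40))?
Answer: 2*I*√11138 ≈ 211.07*I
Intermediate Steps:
P = 165 (P = 2 - (-85 - 1*78) = 2 - (-85 - 78) = 2 - 1*(-163) = 2 + 163 = 165)
t(L) = 165 + L (t(L) = L + 165 = 165 + L)
√(-44677 + t(-40)) = √(-44677 + (165 - 40)) = √(-44677 + 125) = √(-44552) = 2*I*√11138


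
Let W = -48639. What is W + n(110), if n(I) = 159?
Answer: -48480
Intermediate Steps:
W + n(110) = -48639 + 159 = -48480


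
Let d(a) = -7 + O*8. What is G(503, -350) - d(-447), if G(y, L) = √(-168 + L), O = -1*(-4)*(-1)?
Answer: 39 + I*√518 ≈ 39.0 + 22.76*I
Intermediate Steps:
O = -4 (O = 4*(-1) = -4)
d(a) = -39 (d(a) = -7 - 4*8 = -7 - 32 = -39)
G(503, -350) - d(-447) = √(-168 - 350) - 1*(-39) = √(-518) + 39 = I*√518 + 39 = 39 + I*√518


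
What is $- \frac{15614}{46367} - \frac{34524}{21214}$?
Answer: $- \frac{966004852}{491814769} \approx -1.9642$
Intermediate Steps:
$- \frac{15614}{46367} - \frac{34524}{21214} = \left(-15614\right) \frac{1}{46367} - \frac{17262}{10607} = - \frac{15614}{46367} - \frac{17262}{10607} = - \frac{966004852}{491814769}$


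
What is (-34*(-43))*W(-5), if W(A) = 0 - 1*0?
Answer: 0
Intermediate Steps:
W(A) = 0 (W(A) = 0 + 0 = 0)
(-34*(-43))*W(-5) = -34*(-43)*0 = 1462*0 = 0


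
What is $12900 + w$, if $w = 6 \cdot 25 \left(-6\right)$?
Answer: $12000$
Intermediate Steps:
$w = -900$ ($w = 150 \left(-6\right) = -900$)
$12900 + w = 12900 - 900 = 12000$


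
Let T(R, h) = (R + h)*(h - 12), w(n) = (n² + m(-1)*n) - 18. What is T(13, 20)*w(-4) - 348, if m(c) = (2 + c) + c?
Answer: -876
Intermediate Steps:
m(c) = 2 + 2*c
w(n) = -18 + n² (w(n) = (n² + (2 + 2*(-1))*n) - 18 = (n² + (2 - 2)*n) - 18 = (n² + 0*n) - 18 = (n² + 0) - 18 = n² - 18 = -18 + n²)
T(R, h) = (-12 + h)*(R + h) (T(R, h) = (R + h)*(-12 + h) = (-12 + h)*(R + h))
T(13, 20)*w(-4) - 348 = (20² - 12*13 - 12*20 + 13*20)*(-18 + (-4)²) - 348 = (400 - 156 - 240 + 260)*(-18 + 16) - 348 = 264*(-2) - 348 = -528 - 348 = -876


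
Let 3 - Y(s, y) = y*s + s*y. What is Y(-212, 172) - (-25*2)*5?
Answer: 73181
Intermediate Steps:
Y(s, y) = 3 - 2*s*y (Y(s, y) = 3 - (y*s + s*y) = 3 - (s*y + s*y) = 3 - 2*s*y)
Y(-212, 172) - (-25*2)*5 = (3 - 2*(-212)*172) - (-25*2)*5 = (3 + 72928) - (-50)*5 = 72931 - 1*(-250) = 72931 + 250 = 73181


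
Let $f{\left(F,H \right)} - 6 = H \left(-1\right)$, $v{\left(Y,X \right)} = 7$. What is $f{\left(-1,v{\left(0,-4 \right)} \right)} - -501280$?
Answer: $501279$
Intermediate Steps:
$f{\left(F,H \right)} = 6 - H$ ($f{\left(F,H \right)} = 6 + H \left(-1\right) = 6 - H$)
$f{\left(-1,v{\left(0,-4 \right)} \right)} - -501280 = \left(6 - 7\right) - -501280 = \left(6 - 7\right) + 501280 = -1 + 501280 = 501279$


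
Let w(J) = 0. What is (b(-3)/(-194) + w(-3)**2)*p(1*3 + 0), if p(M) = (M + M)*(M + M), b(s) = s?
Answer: 54/97 ≈ 0.55670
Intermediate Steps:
p(M) = 4*M**2 (p(M) = (2*M)*(2*M) = 4*M**2)
(b(-3)/(-194) + w(-3)**2)*p(1*3 + 0) = (-3/(-194) + 0**2)*(4*(1*3 + 0)**2) = (-3*(-1/194) + 0)*(4*(3 + 0)**2) = (3/194 + 0)*(4*3**2) = 3*(4*9)/194 = (3/194)*36 = 54/97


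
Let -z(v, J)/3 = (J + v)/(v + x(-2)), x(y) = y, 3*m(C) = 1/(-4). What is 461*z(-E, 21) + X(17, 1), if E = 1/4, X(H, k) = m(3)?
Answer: 51017/4 ≈ 12754.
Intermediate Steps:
m(C) = -1/12 (m(C) = (⅓)/(-4) = (⅓)*(-¼) = -1/12)
X(H, k) = -1/12
E = ¼ ≈ 0.25000
z(v, J) = -3*(J + v)/(-2 + v) (z(v, J) = -3*(J + v)/(v - 2) = -3*(J + v)/(-2 + v))
461*z(-E, 21) + X(17, 1) = 461*(3*(-1*21 - (-1)/4)/(-2 - 1*¼)) - 1/12 = 461*(3*(-21 - 1*(-¼))/(-2 - ¼)) - 1/12 = 461*(3*(-21 + ¼)/(-9/4)) - 1/12 = 461*(3*(-4/9)*(-83/4)) - 1/12 = 461*(83/3) - 1/12 = 38263/3 - 1/12 = 51017/4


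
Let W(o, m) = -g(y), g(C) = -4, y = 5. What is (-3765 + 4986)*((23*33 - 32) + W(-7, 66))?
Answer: 892551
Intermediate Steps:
W(o, m) = 4 (W(o, m) = -1*(-4) = 4)
(-3765 + 4986)*((23*33 - 32) + W(-7, 66)) = (-3765 + 4986)*((23*33 - 32) + 4) = 1221*((759 - 32) + 4) = 1221*(727 + 4) = 1221*731 = 892551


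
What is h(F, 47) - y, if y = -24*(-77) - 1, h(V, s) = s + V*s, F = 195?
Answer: 7365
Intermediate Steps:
y = 1847 (y = 1848 - 1 = 1847)
h(F, 47) - y = 47*(1 + 195) - 1*1847 = 47*196 - 1847 = 9212 - 1847 = 7365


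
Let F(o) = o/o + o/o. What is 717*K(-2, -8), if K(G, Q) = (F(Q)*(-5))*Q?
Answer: 57360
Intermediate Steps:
F(o) = 2 (F(o) = 1 + 1 = 2)
K(G, Q) = -10*Q (K(G, Q) = (2*(-5))*Q = -10*Q)
717*K(-2, -8) = 717*(-10*(-8)) = 717*80 = 57360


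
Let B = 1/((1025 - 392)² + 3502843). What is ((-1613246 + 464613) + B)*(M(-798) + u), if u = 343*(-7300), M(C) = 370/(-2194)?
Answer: 12315801207818806191175/4282174604 ≈ 2.8761e+12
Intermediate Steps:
M(C) = -185/1097 (M(C) = 370*(-1/2194) = -185/1097)
u = -2503900
B = 1/3903532 (B = 1/(633² + 3502843) = 1/(400689 + 3502843) = 1/3903532 ≈ 2.5618e-7)
((-1613246 + 464613) + B)*(M(-798) + u) = ((-1613246 + 464613) + 1/3903532)*(-185/1097 - 2503900) = (-1148633 + 1/3903532)*(-2746778485/1097) = -4483725671755/3903532*(-2746778485/1097) = 12315801207818806191175/4282174604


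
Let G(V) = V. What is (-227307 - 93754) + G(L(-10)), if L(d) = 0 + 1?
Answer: -321060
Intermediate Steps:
L(d) = 1
(-227307 - 93754) + G(L(-10)) = (-227307 - 93754) + 1 = -321061 + 1 = -321060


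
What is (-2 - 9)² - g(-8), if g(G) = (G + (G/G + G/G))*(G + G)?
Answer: 25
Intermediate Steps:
g(G) = 2*G*(2 + G) (g(G) = (G + (1 + 1))*(2*G) = (G + 2)*(2*G) = (2 + G)*(2*G) = 2*G*(2 + G))
(-2 - 9)² - g(-8) = (-2 - 9)² - 2*(-8)*(2 - 8) = (-11)² - 2*(-8)*(-6) = 121 - 1*96 = 121 - 96 = 25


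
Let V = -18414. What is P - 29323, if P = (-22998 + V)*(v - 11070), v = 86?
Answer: 454840085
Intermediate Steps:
P = 454869408 (P = (-22998 - 18414)*(86 - 11070) = -41412*(-10984) = 454869408)
P - 29323 = 454869408 - 29323 = 454840085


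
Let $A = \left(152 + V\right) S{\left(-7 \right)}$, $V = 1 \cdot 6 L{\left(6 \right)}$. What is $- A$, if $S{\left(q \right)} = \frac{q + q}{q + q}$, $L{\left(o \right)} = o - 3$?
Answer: $-170$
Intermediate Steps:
$L{\left(o \right)} = -3 + o$
$S{\left(q \right)} = 1$ ($S{\left(q \right)} = \frac{2 q}{2 q} = 2 q \frac{1}{2 q} = 1$)
$V = 18$ ($V = 1 \cdot 6 \left(-3 + 6\right) = 6 \cdot 3 = 18$)
$A = 170$ ($A = \left(152 + 18\right) 1 = 170 \cdot 1 = 170$)
$- A = \left(-1\right) 170 = -170$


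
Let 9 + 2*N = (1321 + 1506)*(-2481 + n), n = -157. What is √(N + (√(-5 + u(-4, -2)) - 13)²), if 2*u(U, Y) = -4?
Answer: √(-14914622 - 104*I*√7)/2 ≈ 0.017812 - 1931.0*I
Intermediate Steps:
u(U, Y) = -2 (u(U, Y) = (½)*(-4) = -2)
N = -7457635/2 (N = -9/2 + ((1321 + 1506)*(-2481 - 157))/2 = -9/2 + (2827*(-2638))/2 = -9/2 + (½)*(-7457626) = -9/2 - 3728813 = -7457635/2 ≈ -3.7288e+6)
√(N + (√(-5 + u(-4, -2)) - 13)²) = √(-7457635/2 + (√(-5 - 2) - 13)²) = √(-7457635/2 + (√(-7) - 13)²) = √(-7457635/2 + (I*√7 - 13)²) = √(-7457635/2 + (-13 + I*√7)²)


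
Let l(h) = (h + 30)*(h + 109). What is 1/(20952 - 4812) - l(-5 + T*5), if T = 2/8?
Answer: -178367171/64560 ≈ -2762.8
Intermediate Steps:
T = 1/4 (T = 2*(1/8) = 1/4 ≈ 0.25000)
l(h) = (30 + h)*(109 + h)
1/(20952 - 4812) - l(-5 + T*5) = 1/(20952 - 4812) - (3270 + (-5 + (1/4)*5)**2 + 139*(-5 + (1/4)*5)) = 1/16140 - (3270 + (-5 + 5/4)**2 + 139*(-5 + 5/4)) = 1/16140 - (3270 + (-15/4)**2 + 139*(-15/4)) = 1/16140 - (3270 + 225/16 - 2085/4) = 1/16140 - 1*44205/16 = 1/16140 - 44205/16 = -178367171/64560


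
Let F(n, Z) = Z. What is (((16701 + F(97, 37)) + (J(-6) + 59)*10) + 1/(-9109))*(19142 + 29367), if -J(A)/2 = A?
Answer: 7709721207979/9109 ≈ 8.4639e+8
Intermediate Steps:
J(A) = -2*A
(((16701 + F(97, 37)) + (J(-6) + 59)*10) + 1/(-9109))*(19142 + 29367) = (((16701 + 37) + (-2*(-6) + 59)*10) + 1/(-9109))*(19142 + 29367) = ((16738 + (12 + 59)*10) - 1/9109)*48509 = ((16738 + 71*10) - 1/9109)*48509 = ((16738 + 710) - 1/9109)*48509 = (17448 - 1/9109)*48509 = (158933831/9109)*48509 = 7709721207979/9109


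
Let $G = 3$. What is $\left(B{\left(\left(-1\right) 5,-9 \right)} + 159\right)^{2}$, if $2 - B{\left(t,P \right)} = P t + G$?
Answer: $12769$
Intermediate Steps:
$B{\left(t,P \right)} = -1 - P t$ ($B{\left(t,P \right)} = 2 - \left(P t + 3\right) = 2 - \left(3 + P t\right) = -1 - P t$)
$\left(B{\left(\left(-1\right) 5,-9 \right)} + 159\right)^{2} = \left(\left(-1 - - 9 \left(\left(-1\right) 5\right)\right) + 159\right)^{2} = \left(\left(-1 - \left(-9\right) \left(-5\right)\right) + 159\right)^{2} = \left(\left(-1 - 45\right) + 159\right)^{2} = \left(-46 + 159\right)^{2} = 113^{2} = 12769$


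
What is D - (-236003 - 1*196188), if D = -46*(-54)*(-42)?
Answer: 327863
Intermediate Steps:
D = -104328 (D = 2484*(-42) = -104328)
D - (-236003 - 1*196188) = -104328 - (-236003 - 1*196188) = -104328 - (-236003 - 196188) = -104328 - 1*(-432191) = -104328 + 432191 = 327863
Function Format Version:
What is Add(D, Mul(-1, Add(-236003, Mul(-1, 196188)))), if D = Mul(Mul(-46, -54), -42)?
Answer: 327863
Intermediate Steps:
D = -104328 (D = Mul(2484, -42) = -104328)
Add(D, Mul(-1, Add(-236003, Mul(-1, 196188)))) = Add(-104328, Mul(-1, Add(-236003, Mul(-1, 196188)))) = Add(-104328, Mul(-1, Add(-236003, -196188))) = Add(-104328, Mul(-1, -432191)) = Add(-104328, 432191) = 327863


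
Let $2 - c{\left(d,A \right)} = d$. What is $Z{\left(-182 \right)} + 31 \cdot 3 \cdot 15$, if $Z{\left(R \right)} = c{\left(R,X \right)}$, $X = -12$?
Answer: $1579$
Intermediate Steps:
$c{\left(d,A \right)} = 2 - d$
$Z{\left(R \right)} = 2 - R$
$Z{\left(-182 \right)} + 31 \cdot 3 \cdot 15 = \left(2 - -182\right) + 31 \cdot 3 \cdot 15 = \left(2 + 182\right) + 93 \cdot 15 = 184 + 1395 = 1579$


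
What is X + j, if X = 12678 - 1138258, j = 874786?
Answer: -250794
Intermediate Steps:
X = -1125580
X + j = -1125580 + 874786 = -250794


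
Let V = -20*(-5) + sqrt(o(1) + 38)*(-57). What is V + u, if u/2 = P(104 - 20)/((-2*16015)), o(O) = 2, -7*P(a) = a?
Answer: 1601512/16015 - 114*sqrt(10) ≈ -260.50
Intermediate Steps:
P(a) = -a/7
u = 12/16015 (u = 2*((-(104 - 20)/7)/((-2*16015))) = 2*(-1/7*84/(-32030)) = 2*(-12*(-1/32030)) = 2*(6/16015) = 12/16015 ≈ 0.00074930)
V = 100 - 114*sqrt(10) (V = -20*(-5) + sqrt(2 + 38)*(-57) = 100 + sqrt(40)*(-57) = 100 + (2*sqrt(10))*(-57) = 100 - 114*sqrt(10) ≈ -260.50)
V + u = (100 - 114*sqrt(10)) + 12/16015 = 1601512/16015 - 114*sqrt(10)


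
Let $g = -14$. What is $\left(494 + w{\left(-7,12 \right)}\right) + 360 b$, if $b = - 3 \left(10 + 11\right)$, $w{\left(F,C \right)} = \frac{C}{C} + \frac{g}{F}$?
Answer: $-22183$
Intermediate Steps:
$w{\left(F,C \right)} = 1 - \frac{14}{F}$ ($w{\left(F,C \right)} = \frac{C}{C} - \frac{14}{F} = 1 - \frac{14}{F}$)
$b = -63$ ($b = \left(-3\right) 21 = -63$)
$\left(494 + w{\left(-7,12 \right)}\right) + 360 b = \left(494 + \frac{-14 - 7}{-7}\right) + 360 \left(-63\right) = \left(494 - -3\right) - 22680 = \left(494 + 3\right) - 22680 = 497 - 22680 = -22183$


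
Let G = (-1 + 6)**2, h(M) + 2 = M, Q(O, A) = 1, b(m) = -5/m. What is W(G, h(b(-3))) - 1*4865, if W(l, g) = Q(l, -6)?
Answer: -4864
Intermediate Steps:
h(M) = -2 + M
G = 25 (G = 5**2 = 25)
W(l, g) = 1
W(G, h(b(-3))) - 1*4865 = 1 - 1*4865 = 1 - 4865 = -4864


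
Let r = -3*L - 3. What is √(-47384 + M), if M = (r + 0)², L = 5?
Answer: 2*I*√11765 ≈ 216.93*I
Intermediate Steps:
r = -18 (r = -3*5 - 3 = -15 - 3 = -18)
M = 324 (M = (-18 + 0)² = (-18)² = 324)
√(-47384 + M) = √(-47384 + 324) = √(-47060) = 2*I*√11765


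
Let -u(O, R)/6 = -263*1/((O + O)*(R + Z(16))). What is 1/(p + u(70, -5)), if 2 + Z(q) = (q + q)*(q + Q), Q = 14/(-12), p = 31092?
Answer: 98210/3053547687 ≈ 3.2163e-5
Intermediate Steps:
Q = -7/6 (Q = 14*(-1/12) = -7/6 ≈ -1.1667)
Z(q) = -2 + 2*q*(-7/6 + q) (Z(q) = -2 + (q + q)*(q - 7/6) = -2 + (2*q)*(-7/6 + q) = -2 + 2*q*(-7/6 + q))
u(O, R) = 789/(O*(1418/3 + R)) (u(O, R) = -(-1578)/((O + O)*(R + (-2 + 2*16**2 - 7/3*16))) = -(-1578)/((2*O)*(R + (-2 + 2*256 - 112/3))) = -(-1578)/((2*O)*(R + (-2 + 512 - 112/3))) = -(-1578)/((2*O)*(R + 1418/3)) = -(-1578)/((2*O)*(1418/3 + R)) = -(-1578)/(2*O*(1418/3 + R)) = -(-1578)*1/(2*O*(1418/3 + R)) = -(-789)/(O*(1418/3 + R)) = 789/(O*(1418/3 + R)))
1/(p + u(70, -5)) = 1/(31092 + 2367/(70*(1418 + 3*(-5)))) = 1/(31092 + 2367*(1/70)/(1418 - 15)) = 1/(31092 + 2367*(1/70)/1403) = 1/(31092 + 2367*(1/70)*(1/1403)) = 1/(31092 + 2367/98210) = 1/(3053547687/98210) = 98210/3053547687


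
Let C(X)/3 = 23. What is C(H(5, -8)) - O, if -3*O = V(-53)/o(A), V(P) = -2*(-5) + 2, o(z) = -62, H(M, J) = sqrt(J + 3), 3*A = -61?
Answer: 2137/31 ≈ 68.935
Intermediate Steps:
A = -61/3 (A = (1/3)*(-61) = -61/3 ≈ -20.333)
H(M, J) = sqrt(3 + J)
V(P) = 12 (V(P) = 10 + 2 = 12)
C(X) = 69 (C(X) = 3*23 = 69)
O = 2/31 (O = -4/(-62) = -4*(-1)/62 = -1/3*(-6/31) = 2/31 ≈ 0.064516)
C(H(5, -8)) - O = 69 - 1*2/31 = 69 - 2/31 = 2137/31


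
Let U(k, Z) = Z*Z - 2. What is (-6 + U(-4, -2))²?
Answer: 16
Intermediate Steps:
U(k, Z) = -2 + Z² (U(k, Z) = Z² - 2 = -2 + Z²)
(-6 + U(-4, -2))² = (-6 + (-2 + (-2)²))² = (-6 + (-2 + 4))² = (-6 + 2)² = (-4)² = 16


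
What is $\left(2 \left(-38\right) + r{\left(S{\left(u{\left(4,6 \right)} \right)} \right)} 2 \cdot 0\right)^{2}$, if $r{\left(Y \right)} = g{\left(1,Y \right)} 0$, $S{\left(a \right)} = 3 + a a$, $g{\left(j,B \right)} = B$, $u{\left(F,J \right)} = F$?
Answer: $5776$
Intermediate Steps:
$S{\left(a \right)} = 3 + a^{2}$
$r{\left(Y \right)} = 0$ ($r{\left(Y \right)} = Y 0 = 0$)
$\left(2 \left(-38\right) + r{\left(S{\left(u{\left(4,6 \right)} \right)} \right)} 2 \cdot 0\right)^{2} = \left(2 \left(-38\right) + 0 \cdot 2 \cdot 0\right)^{2} = \left(-76 + 0 \cdot 0\right)^{2} = \left(-76 + 0\right)^{2} = \left(-76\right)^{2} = 5776$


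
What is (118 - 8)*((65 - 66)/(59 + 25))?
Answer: -55/42 ≈ -1.3095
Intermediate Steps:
(118 - 8)*((65 - 66)/(59 + 25)) = 110*(-1/84) = -55/42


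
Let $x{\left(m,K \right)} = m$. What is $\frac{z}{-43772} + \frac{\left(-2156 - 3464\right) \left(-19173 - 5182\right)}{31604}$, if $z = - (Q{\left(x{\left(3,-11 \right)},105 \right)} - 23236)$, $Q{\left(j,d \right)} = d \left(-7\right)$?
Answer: $\frac{1497634824429}{345842572} \approx 4330.4$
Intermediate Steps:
$Q{\left(j,d \right)} = - 7 d$
$z = 23971$ ($z = - (\left(-7\right) 105 - 23236) = - (-735 - 23236) = \left(-1\right) \left(-23971\right) = 23971$)
$\frac{z}{-43772} + \frac{\left(-2156 - 3464\right) \left(-19173 - 5182\right)}{31604} = \frac{23971}{-43772} + \frac{\left(-2156 - 3464\right) \left(-19173 - 5182\right)}{31604} = 23971 \left(- \frac{1}{43772}\right) + \left(-5620\right) \left(-24355\right) \frac{1}{31604} = - \frac{23971}{43772} + 136875100 \cdot \frac{1}{31604} = - \frac{23971}{43772} + \frac{34218775}{7901} = \frac{1497634824429}{345842572}$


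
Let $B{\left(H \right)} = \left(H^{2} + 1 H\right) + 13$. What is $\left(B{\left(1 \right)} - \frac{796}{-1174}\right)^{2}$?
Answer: $\frac{84695209}{344569} \approx 245.8$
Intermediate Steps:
$B{\left(H \right)} = 13 + H + H^{2}$ ($B{\left(H \right)} = \left(H^{2} + H\right) + 13 = \left(H + H^{2}\right) + 13 = 13 + H + H^{2}$)
$\left(B{\left(1 \right)} - \frac{796}{-1174}\right)^{2} = \left(\left(13 + 1 + 1^{2}\right) - \frac{796}{-1174}\right)^{2} = \left(\left(13 + 1 + 1\right) - - \frac{398}{587}\right)^{2} = \left(15 + \frac{398}{587}\right)^{2} = \left(\frac{9203}{587}\right)^{2} = \frac{84695209}{344569}$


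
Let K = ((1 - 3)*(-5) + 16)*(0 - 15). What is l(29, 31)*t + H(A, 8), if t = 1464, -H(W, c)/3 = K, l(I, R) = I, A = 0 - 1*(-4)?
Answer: 43626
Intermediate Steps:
A = 4 (A = 0 + 4 = 4)
K = -390 (K = (-2*(-5) + 16)*(-15) = (10 + 16)*(-15) = 26*(-15) = -390)
H(W, c) = 1170 (H(W, c) = -3*(-390) = 1170)
l(29, 31)*t + H(A, 8) = 29*1464 + 1170 = 42456 + 1170 = 43626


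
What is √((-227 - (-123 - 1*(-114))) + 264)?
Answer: √46 ≈ 6.7823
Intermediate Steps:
√((-227 - (-123 - 1*(-114))) + 264) = √((-227 - (-123 + 114)) + 264) = √((-227 - 1*(-9)) + 264) = √((-227 + 9) + 264) = √(-218 + 264) = √46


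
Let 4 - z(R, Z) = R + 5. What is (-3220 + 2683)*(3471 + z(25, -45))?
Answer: -1849965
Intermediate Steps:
z(R, Z) = -1 - R (z(R, Z) = 4 - (R + 5) = 4 - (5 + R) = 4 + (-5 - R) = -1 - R)
(-3220 + 2683)*(3471 + z(25, -45)) = (-3220 + 2683)*(3471 + (-1 - 1*25)) = -537*(3471 + (-1 - 25)) = -537*(3471 - 26) = -537*3445 = -1849965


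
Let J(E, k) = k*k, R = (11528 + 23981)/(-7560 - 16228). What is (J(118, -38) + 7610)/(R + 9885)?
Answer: 215376552/235108871 ≈ 0.91607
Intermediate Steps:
R = -35509/23788 (R = 35509/(-23788) = 35509*(-1/23788) = -35509/23788 ≈ -1.4927)
J(E, k) = k²
(J(118, -38) + 7610)/(R + 9885) = ((-38)² + 7610)/(-35509/23788 + 9885) = (1444 + 7610)/(235108871/23788) = 9054*(23788/235108871) = 215376552/235108871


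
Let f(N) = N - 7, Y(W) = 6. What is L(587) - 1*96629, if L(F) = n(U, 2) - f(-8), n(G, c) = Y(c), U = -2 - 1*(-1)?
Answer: -96608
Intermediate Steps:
f(N) = -7 + N
U = -1 (U = -2 + 1 = -1)
n(G, c) = 6
L(F) = 21 (L(F) = 6 - (-7 - 8) = 6 - 1*(-15) = 6 + 15 = 21)
L(587) - 1*96629 = 21 - 1*96629 = 21 - 96629 = -96608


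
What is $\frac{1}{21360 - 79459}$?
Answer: $- \frac{1}{58099} \approx -1.7212 \cdot 10^{-5}$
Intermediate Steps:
$\frac{1}{21360 - 79459} = \frac{1}{-58099} = - \frac{1}{58099}$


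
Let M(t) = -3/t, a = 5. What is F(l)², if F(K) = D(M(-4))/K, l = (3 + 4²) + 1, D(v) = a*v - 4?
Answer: 1/6400 ≈ 0.00015625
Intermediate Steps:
D(v) = -4 + 5*v (D(v) = 5*v - 4 = -4 + 5*v)
l = 20 (l = (3 + 16) + 1 = 19 + 1 = 20)
F(K) = -1/(4*K) (F(K) = (-4 + 5*(-3/(-4)))/K = (-4 + 5*(-3*(-¼)))/K = (-4 + 5*(¾))/K = (-4 + 15/4)/K = -1/(4*K))
F(l)² = (-¼/20)² = (-¼*1/20)² = (-1/80)² = 1/6400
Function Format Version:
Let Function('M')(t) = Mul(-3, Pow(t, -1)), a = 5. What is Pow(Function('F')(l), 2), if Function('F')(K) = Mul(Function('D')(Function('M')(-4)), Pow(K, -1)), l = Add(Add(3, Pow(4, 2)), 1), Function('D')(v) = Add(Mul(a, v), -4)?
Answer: Rational(1, 6400) ≈ 0.00015625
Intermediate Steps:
Function('D')(v) = Add(-4, Mul(5, v)) (Function('D')(v) = Add(Mul(5, v), -4) = Add(-4, Mul(5, v)))
l = 20 (l = Add(Add(3, 16), 1) = Add(19, 1) = 20)
Function('F')(K) = Mul(Rational(-1, 4), Pow(K, -1)) (Function('F')(K) = Mul(Add(-4, Mul(5, Mul(-3, Pow(-4, -1)))), Pow(K, -1)) = Mul(Add(-4, Mul(5, Mul(-3, Rational(-1, 4)))), Pow(K, -1)) = Mul(Add(-4, Mul(5, Rational(3, 4))), Pow(K, -1)) = Mul(Add(-4, Rational(15, 4)), Pow(K, -1)) = Mul(Rational(-1, 4), Pow(K, -1)))
Pow(Function('F')(l), 2) = Pow(Mul(Rational(-1, 4), Pow(20, -1)), 2) = Pow(Mul(Rational(-1, 4), Rational(1, 20)), 2) = Pow(Rational(-1, 80), 2) = Rational(1, 6400)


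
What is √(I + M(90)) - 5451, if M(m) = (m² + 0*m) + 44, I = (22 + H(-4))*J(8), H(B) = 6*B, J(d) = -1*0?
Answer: -5451 + 4*√509 ≈ -5360.8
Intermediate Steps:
J(d) = 0
I = 0 (I = (22 + 6*(-4))*0 = (22 - 24)*0 = -2*0 = 0)
M(m) = 44 + m² (M(m) = (m² + 0) + 44 = m² + 44 = 44 + m²)
√(I + M(90)) - 5451 = √(0 + (44 + 90²)) - 5451 = √(0 + (44 + 8100)) - 5451 = √(0 + 8144) - 5451 = √8144 - 5451 = 4*√509 - 5451 = -5451 + 4*√509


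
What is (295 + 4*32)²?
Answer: 178929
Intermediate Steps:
(295 + 4*32)² = (295 + 128)² = 423² = 178929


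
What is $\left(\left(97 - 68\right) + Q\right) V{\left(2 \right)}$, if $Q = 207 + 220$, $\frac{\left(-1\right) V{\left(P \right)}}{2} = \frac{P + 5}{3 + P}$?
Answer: $- \frac{6384}{5} \approx -1276.8$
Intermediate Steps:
$V{\left(P \right)} = - \frac{2 \left(5 + P\right)}{3 + P}$ ($V{\left(P \right)} = - 2 \frac{P + 5}{3 + P} = - 2 \frac{5 + P}{3 + P} = - \frac{2 \left(5 + P\right)}{3 + P}$)
$Q = 427$
$\left(\left(97 - 68\right) + Q\right) V{\left(2 \right)} = \left(\left(97 - 68\right) + 427\right) \frac{2 \left(-5 - 2\right)}{3 + 2} = \left(29 + 427\right) \frac{2 \left(-5 - 2\right)}{5} = 456 \cdot 2 \cdot \frac{1}{5} \left(-7\right) = 456 \left(- \frac{14}{5}\right) = - \frac{6384}{5}$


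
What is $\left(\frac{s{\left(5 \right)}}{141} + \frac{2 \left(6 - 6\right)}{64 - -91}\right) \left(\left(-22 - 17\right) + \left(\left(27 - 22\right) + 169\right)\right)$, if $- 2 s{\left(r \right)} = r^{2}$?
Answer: $- \frac{1125}{94} \approx -11.968$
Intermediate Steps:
$s{\left(r \right)} = - \frac{r^{2}}{2}$
$\left(\frac{s{\left(5 \right)}}{141} + \frac{2 \left(6 - 6\right)}{64 - -91}\right) \left(\left(-22 - 17\right) + \left(\left(27 - 22\right) + 169\right)\right) = \left(\frac{\left(- \frac{1}{2}\right) 5^{2}}{141} + \frac{2 \left(6 - 6\right)}{64 - -91}\right) \left(\left(-22 - 17\right) + \left(\left(27 - 22\right) + 169\right)\right) = \left(\left(- \frac{1}{2}\right) 25 \cdot \frac{1}{141} + \frac{2 \cdot 0}{64 + 91}\right) \left(-39 + \left(5 + 169\right)\right) = \left(\left(- \frac{25}{2}\right) \frac{1}{141} + \frac{0}{155}\right) \left(-39 + 174\right) = \left(- \frac{25}{282} + 0 \cdot \frac{1}{155}\right) 135 = \left(- \frac{25}{282} + 0\right) 135 = \left(- \frac{25}{282}\right) 135 = - \frac{1125}{94}$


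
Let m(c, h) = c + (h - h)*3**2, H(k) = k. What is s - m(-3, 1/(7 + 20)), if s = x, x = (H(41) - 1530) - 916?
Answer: -2402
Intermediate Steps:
m(c, h) = c (m(c, h) = c + 0*9 = c + 0 = c)
x = -2405 (x = (41 - 1530) - 916 = -1489 - 916 = -2405)
s = -2405
s - m(-3, 1/(7 + 20)) = -2405 - 1*(-3) = -2405 + 3 = -2402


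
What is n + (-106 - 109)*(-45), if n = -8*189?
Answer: 8163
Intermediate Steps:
n = -1512
n + (-106 - 109)*(-45) = -1512 + (-106 - 109)*(-45) = -1512 - 215*(-45) = -1512 + 9675 = 8163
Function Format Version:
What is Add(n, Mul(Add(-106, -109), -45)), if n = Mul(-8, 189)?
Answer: 8163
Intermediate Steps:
n = -1512
Add(n, Mul(Add(-106, -109), -45)) = Add(-1512, Mul(Add(-106, -109), -45)) = Add(-1512, Mul(-215, -45)) = Add(-1512, 9675) = 8163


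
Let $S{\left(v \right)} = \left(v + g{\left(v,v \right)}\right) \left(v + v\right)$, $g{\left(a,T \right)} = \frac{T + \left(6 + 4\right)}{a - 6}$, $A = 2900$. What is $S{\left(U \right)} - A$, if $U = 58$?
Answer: $\frac{51736}{13} \approx 3979.7$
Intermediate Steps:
$g{\left(a,T \right)} = \frac{10 + T}{-6 + a}$ ($g{\left(a,T \right)} = \frac{T + 10}{-6 + a} = \frac{10 + T}{-6 + a}$)
$S{\left(v \right)} = 2 v \left(v + \frac{10 + v}{-6 + v}\right)$ ($S{\left(v \right)} = \left(v + \frac{10 + v}{-6 + v}\right) \left(v + v\right) = \left(v + \frac{10 + v}{-6 + v}\right) 2 v = 2 v \left(v + \frac{10 + v}{-6 + v}\right)$)
$S{\left(U \right)} - A = 2 \cdot 58 \frac{1}{-6 + 58} \left(10 + 58 + 58 \left(-6 + 58\right)\right) - 2900 = 2 \cdot 58 \cdot \frac{1}{52} \left(10 + 58 + 58 \cdot 52\right) - 2900 = 2 \cdot 58 \cdot \frac{1}{52} \left(10 + 58 + 3016\right) - 2900 = 2 \cdot 58 \cdot \frac{1}{52} \cdot 3084 - 2900 = \frac{89436}{13} - 2900 = \frac{51736}{13}$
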